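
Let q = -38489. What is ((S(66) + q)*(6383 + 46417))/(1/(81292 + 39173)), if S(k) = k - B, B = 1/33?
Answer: -244391682240000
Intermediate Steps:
B = 1/33 ≈ 0.030303
S(k) = -1/33 + k (S(k) = k - 1*1/33 = k - 1/33 = -1/33 + k)
((S(66) + q)*(6383 + 46417))/(1/(81292 + 39173)) = (((-1/33 + 66) - 38489)*(6383 + 46417))/(1/(81292 + 39173)) = ((2177/33 - 38489)*52800)/(1/120465) = (-1267960/33*52800)/(1/120465) = -2028736000*120465 = -244391682240000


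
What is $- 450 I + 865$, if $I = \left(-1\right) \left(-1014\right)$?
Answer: $-455435$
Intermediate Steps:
$I = 1014$
$- 450 I + 865 = \left(-450\right) 1014 + 865 = -456300 + 865 = -455435$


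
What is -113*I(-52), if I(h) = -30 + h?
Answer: 9266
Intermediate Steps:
-113*I(-52) = -113*(-30 - 52) = -113*(-82) = 9266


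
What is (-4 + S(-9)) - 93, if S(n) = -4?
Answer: -101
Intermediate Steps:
(-4 + S(-9)) - 93 = (-4 - 4) - 93 = -8 - 93 = -101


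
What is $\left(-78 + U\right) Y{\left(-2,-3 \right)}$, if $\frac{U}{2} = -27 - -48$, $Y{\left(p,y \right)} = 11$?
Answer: $-396$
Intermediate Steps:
$U = 42$ ($U = 2 \left(-27 - -48\right) = 2 \left(-27 + 48\right) = 2 \cdot 21 = 42$)
$\left(-78 + U\right) Y{\left(-2,-3 \right)} = \left(-78 + 42\right) 11 = \left(-36\right) 11 = -396$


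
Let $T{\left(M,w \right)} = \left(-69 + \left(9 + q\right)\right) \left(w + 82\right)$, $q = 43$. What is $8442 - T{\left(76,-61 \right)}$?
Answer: $8799$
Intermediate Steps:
$T{\left(M,w \right)} = -1394 - 17 w$ ($T{\left(M,w \right)} = \left(-69 + \left(9 + 43\right)\right) \left(w + 82\right) = \left(-69 + 52\right) \left(82 + w\right) = - 17 \left(82 + w\right) = -1394 - 17 w$)
$8442 - T{\left(76,-61 \right)} = 8442 - \left(-1394 - -1037\right) = 8442 - \left(-1394 + 1037\right) = 8442 - -357 = 8442 + 357 = 8799$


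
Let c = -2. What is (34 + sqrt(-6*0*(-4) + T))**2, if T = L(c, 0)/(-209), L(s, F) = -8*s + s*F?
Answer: 241588/209 + 272*I*sqrt(209)/209 ≈ 1155.9 + 18.815*I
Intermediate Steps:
L(s, F) = -8*s + F*s
T = -16/209 (T = -2*(-8 + 0)/(-209) = -2*(-8)*(-1/209) = 16*(-1/209) = -16/209 ≈ -0.076555)
(34 + sqrt(-6*0*(-4) + T))**2 = (34 + sqrt(-6*0*(-4) - 16/209))**2 = (34 + sqrt(0*(-4) - 16/209))**2 = (34 + sqrt(0 - 16/209))**2 = (34 + sqrt(-16/209))**2 = (34 + 4*I*sqrt(209)/209)**2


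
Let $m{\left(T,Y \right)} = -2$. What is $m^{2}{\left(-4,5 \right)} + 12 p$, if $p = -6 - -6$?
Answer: $4$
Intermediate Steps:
$p = 0$ ($p = -6 + 6 = 0$)
$m^{2}{\left(-4,5 \right)} + 12 p = \left(-2\right)^{2} + 12 \cdot 0 = 4 + 0 = 4$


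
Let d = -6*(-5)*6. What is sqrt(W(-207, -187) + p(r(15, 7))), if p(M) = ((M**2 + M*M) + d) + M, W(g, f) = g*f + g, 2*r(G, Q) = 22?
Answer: sqrt(38935) ≈ 197.32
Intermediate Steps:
r(G, Q) = 11 (r(G, Q) = (1/2)*22 = 11)
d = 180 (d = 30*6 = 180)
W(g, f) = g + f*g (W(g, f) = f*g + g = g + f*g)
p(M) = 180 + M + 2*M**2 (p(M) = ((M**2 + M*M) + 180) + M = ((M**2 + M**2) + 180) + M = (2*M**2 + 180) + M = (180 + 2*M**2) + M = 180 + M + 2*M**2)
sqrt(W(-207, -187) + p(r(15, 7))) = sqrt(-207*(1 - 187) + (180 + 11 + 2*11**2)) = sqrt(-207*(-186) + (180 + 11 + 2*121)) = sqrt(38502 + (180 + 11 + 242)) = sqrt(38502 + 433) = sqrt(38935)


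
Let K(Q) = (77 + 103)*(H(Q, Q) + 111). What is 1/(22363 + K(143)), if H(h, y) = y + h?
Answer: 1/93823 ≈ 1.0658e-5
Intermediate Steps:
H(h, y) = h + y
K(Q) = 19980 + 360*Q (K(Q) = (77 + 103)*((Q + Q) + 111) = 180*(2*Q + 111) = 180*(111 + 2*Q) = 19980 + 360*Q)
1/(22363 + K(143)) = 1/(22363 + (19980 + 360*143)) = 1/(22363 + (19980 + 51480)) = 1/(22363 + 71460) = 1/93823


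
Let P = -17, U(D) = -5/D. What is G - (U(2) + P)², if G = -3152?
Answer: -14129/4 ≈ -3532.3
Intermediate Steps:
G - (U(2) + P)² = -3152 - (-5/2 - 17)² = -3152 - (-39/2)² = -3152 - 1*1521/4 = -3152 - 1521/4 = -14129/4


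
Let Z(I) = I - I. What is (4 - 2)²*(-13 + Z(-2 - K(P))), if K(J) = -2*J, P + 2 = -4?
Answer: -52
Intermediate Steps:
P = -6 (P = -2 - 4 = -6)
Z(I) = 0
(4 - 2)²*(-13 + Z(-2 - K(P))) = (4 - 2)²*(-13 + 0) = 2²*(-13) = 4*(-13) = -52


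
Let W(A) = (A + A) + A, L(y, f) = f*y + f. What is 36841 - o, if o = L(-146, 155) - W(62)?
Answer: 59502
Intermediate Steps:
L(y, f) = f + f*y
W(A) = 3*A (W(A) = 2*A + A = 3*A)
o = -22661 (o = 155*(1 - 146) - 3*62 = 155*(-145) - 1*186 = -22475 - 186 = -22661)
36841 - o = 36841 - 1*(-22661) = 36841 + 22661 = 59502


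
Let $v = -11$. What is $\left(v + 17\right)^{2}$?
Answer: $36$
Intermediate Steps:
$\left(v + 17\right)^{2} = \left(-11 + 17\right)^{2} = 6^{2} = 36$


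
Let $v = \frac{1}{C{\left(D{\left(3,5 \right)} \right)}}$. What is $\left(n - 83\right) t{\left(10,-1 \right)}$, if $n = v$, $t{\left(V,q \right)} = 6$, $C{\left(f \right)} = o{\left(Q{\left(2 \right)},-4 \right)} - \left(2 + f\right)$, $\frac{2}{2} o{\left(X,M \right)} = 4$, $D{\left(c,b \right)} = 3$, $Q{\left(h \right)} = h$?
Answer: $-504$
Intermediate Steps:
$o{\left(X,M \right)} = 4$
$C{\left(f \right)} = 2 - f$ ($C{\left(f \right)} = 4 - \left(2 + f\right) = 2 - f$)
$v = -1$ ($v = \frac{1}{2 - 3} = \frac{1}{-1} = -1$)
$n = -1$
$\left(n - 83\right) t{\left(10,-1 \right)} = \left(-1 - 83\right) 6 = \left(-84\right) 6 = -504$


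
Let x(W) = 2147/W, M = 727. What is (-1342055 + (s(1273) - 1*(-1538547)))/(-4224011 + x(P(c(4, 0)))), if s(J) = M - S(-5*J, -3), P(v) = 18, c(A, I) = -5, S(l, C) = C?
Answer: -3549996/76030051 ≈ -0.046692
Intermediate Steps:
s(J) = 730 (s(J) = 727 - 1*(-3) = 727 + 3 = 730)
(-1342055 + (s(1273) - 1*(-1538547)))/(-4224011 + x(P(c(4, 0)))) = (-1342055 + (730 - 1*(-1538547)))/(-4224011 + 2147/18) = (-1342055 + (730 + 1538547))/(-4224011 + 2147*(1/18)) = (-1342055 + 1539277)/(-4224011 + 2147/18) = 197222/(-76030051/18) = 197222*(-18/76030051) = -3549996/76030051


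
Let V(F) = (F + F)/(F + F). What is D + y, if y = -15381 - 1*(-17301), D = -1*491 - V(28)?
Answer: 1428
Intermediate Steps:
V(F) = 1 (V(F) = (2*F)/((2*F)) = (2*F)*(1/(2*F)) = 1)
D = -492 (D = -1*491 - 1*1 = -491 - 1 = -492)
y = 1920 (y = -15381 + 17301 = 1920)
D + y = -492 + 1920 = 1428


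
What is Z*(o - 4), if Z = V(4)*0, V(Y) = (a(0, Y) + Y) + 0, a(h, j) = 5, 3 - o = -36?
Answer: 0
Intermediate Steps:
o = 39 (o = 3 - 1*(-36) = 3 + 36 = 39)
V(Y) = 5 + Y (V(Y) = (5 + Y) + 0 = 5 + Y)
Z = 0 (Z = (5 + 4)*0 = 9*0 = 0)
Z*(o - 4) = 0*(39 - 4) = 0*35 = 0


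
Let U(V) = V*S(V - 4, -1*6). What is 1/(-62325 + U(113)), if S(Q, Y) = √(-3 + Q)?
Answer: -62325/3883052111 - 113*√106/3883052111 ≈ -1.6350e-5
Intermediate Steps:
U(V) = V*√(-7 + V) (U(V) = V*√(-3 + (V - 4)) = V*√(-3 + (-4 + V)) = V*√(-7 + V))
1/(-62325 + U(113)) = 1/(-62325 + 113*√(-7 + 113)) = 1/(-62325 + 113*√106)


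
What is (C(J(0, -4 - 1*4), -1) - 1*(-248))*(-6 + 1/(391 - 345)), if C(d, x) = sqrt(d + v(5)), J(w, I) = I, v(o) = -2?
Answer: -34100/23 - 275*I*sqrt(10)/46 ≈ -1482.6 - 18.905*I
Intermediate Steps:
C(d, x) = sqrt(-2 + d) (C(d, x) = sqrt(d - 2) = sqrt(-2 + d))
(C(J(0, -4 - 1*4), -1) - 1*(-248))*(-6 + 1/(391 - 345)) = (sqrt(-2 + (-4 - 1*4)) - 1*(-248))*(-6 + 1/(391 - 345)) = (sqrt(-2 + (-4 - 4)) + 248)*(-6 + 1/46) = (sqrt(-2 - 8) + 248)*(-6 + 1/46) = (sqrt(-10) + 248)*(-275/46) = (I*sqrt(10) + 248)*(-275/46) = (248 + I*sqrt(10))*(-275/46) = -34100/23 - 275*I*sqrt(10)/46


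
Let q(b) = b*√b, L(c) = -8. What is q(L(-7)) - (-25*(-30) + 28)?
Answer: -778 - 16*I*√2 ≈ -778.0 - 22.627*I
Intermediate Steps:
q(b) = b^(3/2)
q(L(-7)) - (-25*(-30) + 28) = (-8)^(3/2) - (-25*(-30) + 28) = -16*I*√2 - (750 + 28) = -16*I*√2 - 1*778 = -16*I*√2 - 778 = -778 - 16*I*√2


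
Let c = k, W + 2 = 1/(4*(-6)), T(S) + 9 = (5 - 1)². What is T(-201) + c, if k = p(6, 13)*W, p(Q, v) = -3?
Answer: 105/8 ≈ 13.125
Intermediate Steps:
T(S) = 7 (T(S) = -9 + (5 - 1)² = -9 + 4² = -9 + 16 = 7)
W = -49/24 (W = -2 + 1/(4*(-6)) = -2 + 1/(-24) = -2 - 1/24 = -49/24 ≈ -2.0417)
k = 49/8 (k = -3*(-49/24) = 49/8 ≈ 6.1250)
c = 49/8 ≈ 6.1250
T(-201) + c = 7 + 49/8 = 105/8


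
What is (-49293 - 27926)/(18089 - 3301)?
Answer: -77219/14788 ≈ -5.2217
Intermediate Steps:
(-49293 - 27926)/(18089 - 3301) = -77219/14788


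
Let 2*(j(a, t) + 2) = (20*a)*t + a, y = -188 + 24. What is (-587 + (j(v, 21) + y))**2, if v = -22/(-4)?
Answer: 2621161/16 ≈ 1.6382e+5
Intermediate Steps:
y = -164
v = 11/2 (v = -22*(-1/4) = 11/2 ≈ 5.5000)
j(a, t) = -2 + a/2 + 10*a*t (j(a, t) = -2 + ((20*a)*t + a)/2 = -2 + (20*a*t + a)/2 = -2 + (a + 20*a*t)/2 = -2 + (a/2 + 10*a*t) = -2 + a/2 + 10*a*t)
(-587 + (j(v, 21) + y))**2 = (-587 + ((-2 + (1/2)*(11/2) + 10*(11/2)*21) - 164))**2 = (-587 + ((-2 + 11/4 + 1155) - 164))**2 = (-587 + (4623/4 - 164))**2 = (-587 + 3967/4)**2 = (1619/4)**2 = 2621161/16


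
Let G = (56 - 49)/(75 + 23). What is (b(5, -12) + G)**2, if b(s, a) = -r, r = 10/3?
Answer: 18769/1764 ≈ 10.640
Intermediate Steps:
G = 1/14 (G = 7/98 = 7*(1/98) = 1/14 ≈ 0.071429)
r = 10/3 (r = 10*(1/3) = 10/3 ≈ 3.3333)
b(s, a) = -10/3 (b(s, a) = -1*10/3 = -10/3)
(b(5, -12) + G)**2 = (-10/3 + 1/14)**2 = (-137/42)**2 = 18769/1764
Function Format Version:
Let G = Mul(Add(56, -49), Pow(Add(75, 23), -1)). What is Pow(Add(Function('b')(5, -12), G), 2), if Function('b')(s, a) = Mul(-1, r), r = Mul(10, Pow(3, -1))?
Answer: Rational(18769, 1764) ≈ 10.640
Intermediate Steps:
G = Rational(1, 14) (G = Mul(7, Pow(98, -1)) = Mul(7, Rational(1, 98)) = Rational(1, 14) ≈ 0.071429)
r = Rational(10, 3) (r = Mul(10, Rational(1, 3)) = Rational(10, 3) ≈ 3.3333)
Function('b')(s, a) = Rational(-10, 3) (Function('b')(s, a) = Mul(-1, Rational(10, 3)) = Rational(-10, 3))
Pow(Add(Function('b')(5, -12), G), 2) = Pow(Add(Rational(-10, 3), Rational(1, 14)), 2) = Pow(Rational(-137, 42), 2) = Rational(18769, 1764)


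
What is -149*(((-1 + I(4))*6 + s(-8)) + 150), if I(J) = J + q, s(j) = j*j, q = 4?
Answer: -38144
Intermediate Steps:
s(j) = j²
I(J) = 4 + J (I(J) = J + 4 = 4 + J)
-149*(((-1 + I(4))*6 + s(-8)) + 150) = -149*(((-1 + (4 + 4))*6 + (-8)²) + 150) = -149*(((-1 + 8)*6 + 64) + 150) = -149*((7*6 + 64) + 150) = -149*((42 + 64) + 150) = -149*(106 + 150) = -149*256 = -38144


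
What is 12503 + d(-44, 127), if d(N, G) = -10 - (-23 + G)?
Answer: 12389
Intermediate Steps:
d(N, G) = 13 - G (d(N, G) = -10 + (23 - G) = 13 - G)
12503 + d(-44, 127) = 12503 + (13 - 1*127) = 12503 + (13 - 127) = 12503 - 114 = 12389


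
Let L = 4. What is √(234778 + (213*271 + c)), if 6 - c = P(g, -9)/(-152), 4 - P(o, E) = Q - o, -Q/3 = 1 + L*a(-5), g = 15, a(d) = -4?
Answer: √422379861/38 ≈ 540.84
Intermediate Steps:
Q = 45 (Q = -3*(1 + 4*(-4)) = -3*(1 - 16) = -3*(-15) = 45)
P(o, E) = -41 + o (P(o, E) = 4 - (45 - o) = 4 + (-45 + o) = -41 + o)
c = 443/76 (c = 6 - (-41 + 15)/(-152) = 6 - (-26)*(-1)/152 = 6 - 1*13/76 = 6 - 13/76 = 443/76 ≈ 5.8289)
√(234778 + (213*271 + c)) = √(234778 + (213*271 + 443/76)) = √(234778 + (57723 + 443/76)) = √(234778 + 4387391/76) = √(22230519/76) = √422379861/38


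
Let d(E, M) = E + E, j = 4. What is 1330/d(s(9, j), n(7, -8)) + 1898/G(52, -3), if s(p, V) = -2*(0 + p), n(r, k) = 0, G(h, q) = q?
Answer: -12053/18 ≈ -669.61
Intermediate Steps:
s(p, V) = -2*p
d(E, M) = 2*E
1330/d(s(9, j), n(7, -8)) + 1898/G(52, -3) = 1330/((2*(-2*9))) + 1898/(-3) = 1330/((2*(-18))) + 1898*(-⅓) = 1330/(-36) - 1898/3 = 1330*(-1/36) - 1898/3 = -665/18 - 1898/3 = -12053/18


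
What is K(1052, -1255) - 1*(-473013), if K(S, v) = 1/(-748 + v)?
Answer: 947445038/2003 ≈ 4.7301e+5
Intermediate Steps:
K(1052, -1255) - 1*(-473013) = 1/(-748 - 1255) - 1*(-473013) = 1/(-2003) + 473013 = -1/2003 + 473013 = 947445038/2003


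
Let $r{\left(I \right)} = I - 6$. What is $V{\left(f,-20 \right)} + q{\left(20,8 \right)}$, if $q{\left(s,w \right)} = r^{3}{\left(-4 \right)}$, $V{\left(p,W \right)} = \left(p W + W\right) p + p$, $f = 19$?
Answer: $-8581$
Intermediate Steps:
$r{\left(I \right)} = -6 + I$ ($r{\left(I \right)} = I - 6 = -6 + I$)
$V{\left(p,W \right)} = p + p \left(W + W p\right)$ ($V{\left(p,W \right)} = \left(W p + W\right) p + p = \left(W + W p\right) p + p = p \left(W + W p\right) + p = p + p \left(W + W p\right)$)
$q{\left(s,w \right)} = -1000$ ($q{\left(s,w \right)} = \left(-6 - 4\right)^{3} = \left(-10\right)^{3} = -1000$)
$V{\left(f,-20 \right)} + q{\left(20,8 \right)} = 19 \left(1 - 20 - 380\right) - 1000 = 19 \left(-399\right) - 1000 = -7581 - 1000 = -8581$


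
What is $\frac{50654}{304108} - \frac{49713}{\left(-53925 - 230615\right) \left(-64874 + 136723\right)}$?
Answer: $\frac{258895290294461}{1554289484650420} \approx 0.16657$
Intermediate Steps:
$\frac{50654}{304108} - \frac{49713}{\left(-53925 - 230615\right) \left(-64874 + 136723\right)} = 50654 \cdot \frac{1}{304108} - \frac{49713}{\left(-284540\right) 71849} = \frac{25327}{152054} - \frac{49713}{-20443914460} = \frac{25327}{152054} - - \frac{49713}{20443914460} = \frac{25327}{152054} + \frac{49713}{20443914460} = \frac{258895290294461}{1554289484650420}$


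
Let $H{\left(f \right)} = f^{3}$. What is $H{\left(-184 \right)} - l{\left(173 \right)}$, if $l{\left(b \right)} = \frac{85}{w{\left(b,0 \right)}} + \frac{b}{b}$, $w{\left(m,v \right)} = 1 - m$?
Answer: $- \frac{1071474775}{172} \approx -6.2295 \cdot 10^{6}$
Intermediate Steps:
$l{\left(b \right)} = 1 + \frac{85}{1 - b}$ ($l{\left(b \right)} = \frac{85}{1 - b} + \frac{b}{b} = \frac{85}{1 - b} + 1 = 1 + \frac{85}{1 - b}$)
$H{\left(-184 \right)} - l{\left(173 \right)} = \left(-184\right)^{3} - \frac{-86 + 173}{-1 + 173} = -6229504 - \frac{1}{172} \cdot 87 = -6229504 - \frac{87}{172} = - \frac{1071474775}{172}$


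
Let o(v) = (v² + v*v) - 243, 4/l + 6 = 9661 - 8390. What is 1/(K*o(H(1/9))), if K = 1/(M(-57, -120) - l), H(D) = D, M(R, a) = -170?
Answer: 17419374/24896465 ≈ 0.69967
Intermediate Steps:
l = 4/1265 (l = 4/(-6 + (9661 - 8390)) = 4/(-6 + 1271) = 4/1265 ≈ 0.0031621)
o(v) = -243 + 2*v² (o(v) = (v² + v²) - 243 = 2*v² - 243 = -243 + 2*v²)
K = -1265/215054 (K = 1/(-170 - 1*4/1265) = 1/(-170 - 4/1265) = 1/(-215054/1265) = -1265/215054 ≈ -0.0058822)
1/(K*o(H(1/9))) = 1/((-1265/215054)*(-243 + 2*(1/9)²)) = -215054/(1265*(-243 + 2*(⅑)²)) = -215054/(1265*(-243 + 2*(1/81))) = -215054/(1265*(-243 + 2/81)) = -215054/(1265*(-19681/81)) = -215054/1265*(-81/19681) = 17419374/24896465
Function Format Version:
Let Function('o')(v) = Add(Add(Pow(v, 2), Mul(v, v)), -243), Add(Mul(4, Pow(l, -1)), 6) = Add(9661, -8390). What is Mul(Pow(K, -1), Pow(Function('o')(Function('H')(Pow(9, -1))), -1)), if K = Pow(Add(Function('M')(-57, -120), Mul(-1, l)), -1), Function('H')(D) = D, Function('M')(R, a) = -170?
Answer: Rational(17419374, 24896465) ≈ 0.69967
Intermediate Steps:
l = Rational(4, 1265) (l = Mul(4, Pow(Add(-6, Add(9661, -8390)), -1)) = Mul(4, Pow(Add(-6, 1271), -1)) = Mul(4, Pow(1265, -1)) = Mul(4, Rational(1, 1265)) = Rational(4, 1265) ≈ 0.0031621)
Function('o')(v) = Add(-243, Mul(2, Pow(v, 2))) (Function('o')(v) = Add(Add(Pow(v, 2), Pow(v, 2)), -243) = Add(Mul(2, Pow(v, 2)), -243) = Add(-243, Mul(2, Pow(v, 2))))
K = Rational(-1265, 215054) (K = Pow(Add(-170, Mul(-1, Rational(4, 1265))), -1) = Pow(Add(-170, Rational(-4, 1265)), -1) = Pow(Rational(-215054, 1265), -1) = Rational(-1265, 215054) ≈ -0.0058822)
Mul(Pow(K, -1), Pow(Function('o')(Function('H')(Pow(9, -1))), -1)) = Mul(Pow(Rational(-1265, 215054), -1), Pow(Add(-243, Mul(2, Pow(Pow(9, -1), 2))), -1)) = Mul(Rational(-215054, 1265), Pow(Add(-243, Mul(2, Pow(Rational(1, 9), 2))), -1)) = Mul(Rational(-215054, 1265), Pow(Add(-243, Mul(2, Rational(1, 81))), -1)) = Mul(Rational(-215054, 1265), Pow(Add(-243, Rational(2, 81)), -1)) = Mul(Rational(-215054, 1265), Pow(Rational(-19681, 81), -1)) = Mul(Rational(-215054, 1265), Rational(-81, 19681)) = Rational(17419374, 24896465)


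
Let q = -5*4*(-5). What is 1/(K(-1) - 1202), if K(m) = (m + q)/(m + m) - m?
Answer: -2/2501 ≈ -0.00079968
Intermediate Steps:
q = 100 (q = -20*(-5) = 100)
K(m) = -m + (100 + m)/(2*m) (K(m) = (m + 100)/(m + m) - m = (100 + m)/((2*m)) - m = (100 + m)*(1/(2*m)) - m = (100 + m)/(2*m) - m = -m + (100 + m)/(2*m))
1/(K(-1) - 1202) = 1/((1/2 - 1*(-1) + 50/(-1)) - 1202) = 1/((1/2 + 1 + 50*(-1)) - 1202) = 1/((1/2 + 1 - 50) - 1202) = 1/(-97/2 - 1202) = 1/(-2501/2) = -2/2501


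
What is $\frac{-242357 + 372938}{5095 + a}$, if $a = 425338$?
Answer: $\frac{130581}{430433} \approx 0.30337$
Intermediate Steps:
$\frac{-242357 + 372938}{5095 + a} = \frac{-242357 + 372938}{5095 + 425338} = \frac{130581}{430433}$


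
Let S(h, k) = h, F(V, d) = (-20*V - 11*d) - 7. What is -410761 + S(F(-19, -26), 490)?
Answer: -410102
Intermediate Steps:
F(V, d) = -7 - 20*V - 11*d
-410761 + S(F(-19, -26), 490) = -410761 + (-7 - 20*(-19) - 11*(-26)) = -410761 + (-7 + 380 + 286) = -410761 + 659 = -410102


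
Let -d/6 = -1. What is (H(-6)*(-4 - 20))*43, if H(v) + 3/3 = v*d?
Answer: 38184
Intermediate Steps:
d = 6 (d = -6*(-1) = 6)
H(v) = -1 + 6*v (H(v) = -1 + v*6 = -1 + 6*v)
(H(-6)*(-4 - 20))*43 = ((-1 + 6*(-6))*(-4 - 20))*43 = ((-1 - 36)*(-24))*43 = -37*(-24)*43 = 888*43 = 38184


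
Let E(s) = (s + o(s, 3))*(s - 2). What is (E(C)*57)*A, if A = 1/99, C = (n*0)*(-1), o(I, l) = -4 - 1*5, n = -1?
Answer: 114/11 ≈ 10.364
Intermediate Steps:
o(I, l) = -9 (o(I, l) = -4 - 5 = -9)
C = 0 (C = -1*0*(-1) = 0*(-1) = 0)
E(s) = (-9 + s)*(-2 + s) (E(s) = (s - 9)*(s - 2) = (-9 + s)*(-2 + s))
A = 1/99 ≈ 0.010101
(E(C)*57)*A = ((18 + 0² - 11*0)*57)*(1/99) = ((18 + 0 + 0)*57)*(1/99) = (18*57)*(1/99) = 1026*(1/99) = 114/11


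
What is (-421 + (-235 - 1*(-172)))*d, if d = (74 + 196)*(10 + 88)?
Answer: -12806640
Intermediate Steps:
d = 26460 (d = 270*98 = 26460)
(-421 + (-235 - 1*(-172)))*d = (-421 + (-235 - 1*(-172)))*26460 = (-421 + (-235 + 172))*26460 = (-421 - 63)*26460 = -484*26460 = -12806640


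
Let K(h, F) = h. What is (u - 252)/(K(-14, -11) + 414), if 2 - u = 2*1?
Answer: -63/100 ≈ -0.63000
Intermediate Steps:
u = 0 (u = 2 - 2 = 0)
(u - 252)/(K(-14, -11) + 414) = (0 - 252)/(-14 + 414) = -252/400 = -252*1/400 = -63/100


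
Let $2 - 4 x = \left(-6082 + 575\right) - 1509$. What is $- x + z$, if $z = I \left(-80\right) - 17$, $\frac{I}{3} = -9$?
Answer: $\frac{777}{2} \approx 388.5$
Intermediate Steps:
$I = -27$ ($I = 3 \left(-9\right) = -27$)
$z = 2143$ ($z = \left(-27\right) \left(-80\right) - 17 = 2160 - 17 = 2143$)
$x = \frac{3509}{2}$ ($x = \frac{1}{2} - \frac{\left(-6082 + 575\right) - 1509}{4} = \frac{1}{2} - \frac{-5507 - 1509}{4} = \frac{1}{2} - -1754 = \frac{1}{2} + 1754 = \frac{3509}{2} \approx 1754.5$)
$- x + z = \left(-1\right) \frac{3509}{2} + 2143 = - \frac{3509}{2} + 2143 = \frac{777}{2}$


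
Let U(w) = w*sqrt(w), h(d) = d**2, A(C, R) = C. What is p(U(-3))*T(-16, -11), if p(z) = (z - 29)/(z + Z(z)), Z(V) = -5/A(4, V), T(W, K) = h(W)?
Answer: 1024*(-29*I + 3*sqrt(3))/(-5*I + 12*sqrt(3)) ≈ 566.9 - 1292.4*I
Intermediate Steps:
T(W, K) = W**2
U(w) = w**(3/2)
Z(V) = -5/4
p(z) = (-29 + z)/(-5/4 + z) (p(z) = (z - 29)/(z - 5/4) = (-29 + z)/(-5/4 + z))
p(U(-3))*T(-16, -11) = (4*(-29 + (-3)**(3/2))/(-5 + 4*(-3)**(3/2)))*(-16)**2 = (4*(-29 - 3*I*sqrt(3))/(-5 + 4*(-3*I*sqrt(3))))*256 = (4*(-29 - 3*I*sqrt(3))/(-5 - 12*I*sqrt(3)))*256 = 1024*(-29 - 3*I*sqrt(3))/(-5 - 12*I*sqrt(3))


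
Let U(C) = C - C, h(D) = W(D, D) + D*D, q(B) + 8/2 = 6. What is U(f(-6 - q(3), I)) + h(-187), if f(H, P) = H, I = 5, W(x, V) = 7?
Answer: 34976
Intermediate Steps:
q(B) = 2 (q(B) = -4 + 6 = 2)
h(D) = 7 + D² (h(D) = 7 + D*D = 7 + D²)
U(C) = 0
U(f(-6 - q(3), I)) + h(-187) = 0 + (7 + (-187)²) = 0 + (7 + 34969) = 0 + 34976 = 34976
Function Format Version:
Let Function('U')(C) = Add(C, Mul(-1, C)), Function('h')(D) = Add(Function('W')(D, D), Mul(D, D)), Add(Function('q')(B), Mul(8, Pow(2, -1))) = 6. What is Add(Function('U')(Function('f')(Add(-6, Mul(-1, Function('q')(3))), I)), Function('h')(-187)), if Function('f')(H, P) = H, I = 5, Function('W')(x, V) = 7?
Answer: 34976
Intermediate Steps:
Function('q')(B) = 2 (Function('q')(B) = Add(-4, 6) = 2)
Function('h')(D) = Add(7, Pow(D, 2)) (Function('h')(D) = Add(7, Mul(D, D)) = Add(7, Pow(D, 2)))
Function('U')(C) = 0
Add(Function('U')(Function('f')(Add(-6, Mul(-1, Function('q')(3))), I)), Function('h')(-187)) = Add(0, Add(7, Pow(-187, 2))) = Add(0, Add(7, 34969)) = Add(0, 34976) = 34976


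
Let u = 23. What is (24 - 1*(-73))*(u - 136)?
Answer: -10961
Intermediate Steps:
(24 - 1*(-73))*(u - 136) = (24 - 1*(-73))*(23 - 136) = (24 + 73)*(-113) = 97*(-113) = -10961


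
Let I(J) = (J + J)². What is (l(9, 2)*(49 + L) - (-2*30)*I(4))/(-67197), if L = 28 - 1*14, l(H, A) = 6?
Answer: -1406/22399 ≈ -0.062771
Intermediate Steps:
L = 14 (L = 28 - 14 = 14)
I(J) = 4*J² (I(J) = (2*J)² = 4*J²)
(l(9, 2)*(49 + L) - (-2*30)*I(4))/(-67197) = (6*(49 + 14) - (-2*30)*4*4²)/(-67197) = (6*63 - (-60)*4*16)*(-1/67197) = (378 - (-60)*64)*(-1/67197) = (378 - 1*(-3840))*(-1/67197) = (378 + 3840)*(-1/67197) = 4218*(-1/67197) = -1406/22399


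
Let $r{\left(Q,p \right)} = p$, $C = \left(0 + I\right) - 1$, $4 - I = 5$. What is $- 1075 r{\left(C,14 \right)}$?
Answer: $-15050$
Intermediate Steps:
$I = -1$ ($I = 4 - 5 = -1$)
$C = -2$ ($C = \left(0 - 1\right) - 1 = -1 - 1 = -2$)
$- 1075 r{\left(C,14 \right)} = \left(-1075\right) 14 = -15050$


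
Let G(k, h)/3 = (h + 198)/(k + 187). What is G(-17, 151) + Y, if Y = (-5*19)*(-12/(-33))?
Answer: -53083/1870 ≈ -28.387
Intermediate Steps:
G(k, h) = 3*(198 + h)/(187 + k) (G(k, h) = 3*((h + 198)/(k + 187)) = 3*((198 + h)/(187 + k)) = 3*(198 + h)/(187 + k))
Y = -380/11 (Y = -(-1140)*(-1)/33 = -95*4/11 = -380/11 ≈ -34.545)
G(-17, 151) + Y = 3*(198 + 151)/(187 - 17) - 380/11 = 3*349/170 - 380/11 = 3*(1/170)*349 - 380/11 = 1047/170 - 380/11 = -53083/1870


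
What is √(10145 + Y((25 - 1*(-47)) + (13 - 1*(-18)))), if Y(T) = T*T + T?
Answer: √20857 ≈ 144.42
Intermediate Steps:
Y(T) = T + T² (Y(T) = T² + T = T + T²)
√(10145 + Y((25 - 1*(-47)) + (13 - 1*(-18)))) = √(10145 + ((25 - 1*(-47)) + (13 - 1*(-18)))*(1 + ((25 - 1*(-47)) + (13 - 1*(-18))))) = √(10145 + ((25 + 47) + (13 + 18))*(1 + ((25 + 47) + (13 + 18)))) = √(10145 + (72 + 31)*(1 + (72 + 31))) = √(10145 + 103*(1 + 103)) = √(10145 + 103*104) = √(10145 + 10712) = √20857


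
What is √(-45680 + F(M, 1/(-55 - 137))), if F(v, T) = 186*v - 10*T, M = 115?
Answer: I*√13991010/24 ≈ 155.85*I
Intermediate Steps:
F(v, T) = -10*T + 186*v
√(-45680 + F(M, 1/(-55 - 137))) = √(-45680 + (-10/(-55 - 137) + 186*115)) = √(-45680 + (-10/(-192) + 21390)) = √(-45680 + (-10*(-1/192) + 21390)) = √(-45680 + (5/96 + 21390)) = √(-45680 + 2053445/96) = √(-2331835/96) = I*√13991010/24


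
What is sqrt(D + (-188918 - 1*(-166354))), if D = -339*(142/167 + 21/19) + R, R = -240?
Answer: I*sqrt(236263442551)/3173 ≈ 153.19*I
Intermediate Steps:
D = -2865015/3173 (D = -339*(142/167 + 21/19) - 240 = -339*6205/3173 - 240 = -2103495/3173 - 240 = -2865015/3173 ≈ -902.94)
sqrt(D + (-188918 - 1*(-166354))) = sqrt(-2865015/3173 + (-188918 - 1*(-166354))) = sqrt(-2865015/3173 + (-188918 + 166354)) = sqrt(-2865015/3173 - 22564) = sqrt(-74460587/3173) = I*sqrt(236263442551)/3173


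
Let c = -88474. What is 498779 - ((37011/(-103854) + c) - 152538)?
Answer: 25610097175/34618 ≈ 7.3979e+5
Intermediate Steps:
498779 - ((37011/(-103854) + c) - 152538) = 498779 - ((37011/(-103854) - 88474) - 152538) = 498779 - ((37011*(-1/103854) - 88474) - 152538) = 498779 - ((-12337/34618 - 88474) - 152538) = 498779 - (-3062805269/34618 - 152538) = 498779 - 1*(-8343365753/34618) = 498779 + 8343365753/34618 = 25610097175/34618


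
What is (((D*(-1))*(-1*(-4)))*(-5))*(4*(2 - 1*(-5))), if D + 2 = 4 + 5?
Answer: 3920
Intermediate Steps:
D = 7 (D = -2 + (4 + 5) = -2 + 9 = 7)
(((D*(-1))*(-1*(-4)))*(-5))*(4*(2 - 1*(-5))) = (((7*(-1))*(-1*(-4)))*(-5))*(4*(2 - 1*(-5))) = (-7*4*(-5))*(4*(2 + 5)) = (-28*(-5))*(4*7) = 140*28 = 3920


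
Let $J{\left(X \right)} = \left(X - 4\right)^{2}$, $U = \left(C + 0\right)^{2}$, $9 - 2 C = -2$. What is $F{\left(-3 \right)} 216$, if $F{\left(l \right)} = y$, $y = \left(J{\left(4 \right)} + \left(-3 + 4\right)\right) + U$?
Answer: $6750$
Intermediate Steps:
$C = \frac{11}{2}$ ($C = \frac{9}{2} - -1 = \frac{9}{2} + 1 = \frac{11}{2} \approx 5.5$)
$U = \frac{121}{4}$ ($U = \left(\frac{11}{2} + 0\right)^{2} = \left(\frac{11}{2}\right)^{2} = \frac{121}{4} \approx 30.25$)
$J{\left(X \right)} = \left(-4 + X\right)^{2}$
$y = \frac{125}{4}$ ($y = \left(\left(-4 + 4\right)^{2} + \left(-3 + 4\right)\right) + \frac{121}{4} = \left(0^{2} + 1\right) + \frac{121}{4} = \left(0 + 1\right) + \frac{121}{4} = 1 + \frac{121}{4} = \frac{125}{4} \approx 31.25$)
$F{\left(l \right)} = \frac{125}{4}$
$F{\left(-3 \right)} 216 = \frac{125}{4} \cdot 216 = 6750$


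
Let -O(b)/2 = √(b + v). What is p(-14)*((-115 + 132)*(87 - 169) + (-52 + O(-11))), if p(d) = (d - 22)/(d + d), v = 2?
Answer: -13014/7 - 54*I/7 ≈ -1859.1 - 7.7143*I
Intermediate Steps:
p(d) = (-22 + d)/(2*d) (p(d) = (-22 + d)/((2*d)) = (-22 + d)*(1/(2*d)) = (-22 + d)/(2*d))
O(b) = -2*√(2 + b) (O(b) = -2*√(b + 2) = -2*√(2 + b))
p(-14)*((-115 + 132)*(87 - 169) + (-52 + O(-11))) = ((½)*(-22 - 14)/(-14))*((-115 + 132)*(87 - 169) + (-52 - 2*√(2 - 11))) = ((½)*(-1/14)*(-36))*(17*(-82) + (-52 - 6*I)) = 9*(-1394 + (-52 - 6*I))/7 = 9*(-1446 - 6*I)/7 = -13014/7 - 54*I/7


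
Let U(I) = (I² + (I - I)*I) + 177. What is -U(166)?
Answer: -27733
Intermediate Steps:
U(I) = 177 + I² (U(I) = (I² + 0*I) + 177 = (I² + 0) + 177 = I² + 177 = 177 + I²)
-U(166) = -(177 + 166²) = -(177 + 27556) = -1*27733 = -27733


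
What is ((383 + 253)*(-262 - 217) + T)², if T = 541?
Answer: 92478634609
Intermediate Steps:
((383 + 253)*(-262 - 217) + T)² = ((383 + 253)*(-262 - 217) + 541)² = (636*(-479) + 541)² = (-304644 + 541)² = (-304103)² = 92478634609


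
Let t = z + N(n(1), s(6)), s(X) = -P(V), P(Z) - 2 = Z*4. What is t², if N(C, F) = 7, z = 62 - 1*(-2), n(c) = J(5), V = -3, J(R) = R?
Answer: 5041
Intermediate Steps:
n(c) = 5
P(Z) = 2 + 4*Z (P(Z) = 2 + Z*4 = 2 + 4*Z)
s(X) = 10 (s(X) = -(2 + 4*(-3)) = -(2 - 12) = -1*(-10) = 10)
z = 64 (z = 62 + 2 = 64)
t = 71 (t = 64 + 7 = 71)
t² = 71² = 5041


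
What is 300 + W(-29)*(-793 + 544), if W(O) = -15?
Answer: 4035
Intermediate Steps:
300 + W(-29)*(-793 + 544) = 300 - 15*(-793 + 544) = 300 - 15*(-249) = 300 + 3735 = 4035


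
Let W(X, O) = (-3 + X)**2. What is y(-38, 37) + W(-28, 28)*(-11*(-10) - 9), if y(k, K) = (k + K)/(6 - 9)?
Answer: 291184/3 ≈ 97061.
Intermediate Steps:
y(k, K) = -K/3 - k/3 (y(k, K) = (K + k)/(-3) = (K + k)*(-1/3) = -K/3 - k/3)
y(-38, 37) + W(-28, 28)*(-11*(-10) - 9) = (-1/3*37 - 1/3*(-38)) + (-3 - 28)**2*(-11*(-10) - 9) = (-37/3 + 38/3) + (-31)**2*(110 - 9) = 1/3 + 961*101 = 1/3 + 97061 = 291184/3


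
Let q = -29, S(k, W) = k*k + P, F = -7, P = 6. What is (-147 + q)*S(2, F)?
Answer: -1760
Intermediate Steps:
S(k, W) = 6 + k**2 (S(k, W) = k*k + 6 = k**2 + 6 = 6 + k**2)
(-147 + q)*S(2, F) = (-147 - 29)*(6 + 2**2) = -176*(6 + 4) = -176*10 = -1760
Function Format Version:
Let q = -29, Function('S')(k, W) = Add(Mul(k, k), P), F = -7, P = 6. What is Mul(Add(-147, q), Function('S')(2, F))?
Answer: -1760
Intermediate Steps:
Function('S')(k, W) = Add(6, Pow(k, 2)) (Function('S')(k, W) = Add(Mul(k, k), 6) = Add(Pow(k, 2), 6) = Add(6, Pow(k, 2)))
Mul(Add(-147, q), Function('S')(2, F)) = Mul(Add(-147, -29), Add(6, Pow(2, 2))) = Mul(-176, Add(6, 4)) = Mul(-176, 10) = -1760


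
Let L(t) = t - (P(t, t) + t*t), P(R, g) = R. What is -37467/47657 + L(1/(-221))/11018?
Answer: -20162121928103/25645667986666 ≈ -0.78618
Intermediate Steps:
L(t) = -t**2 (L(t) = t - (t + t*t) = t - (t + t**2) = t + (-t - t**2) = -t**2)
-37467/47657 + L(1/(-221))/11018 = -37467/47657 - (1/(-221))**2/11018 = -37467*1/47657 - (-1/221)**2*(1/11018) = -37467/47657 - 1*1/48841*(1/11018) = -37467/47657 - 1/48841*1/11018 = -37467/47657 - 1/538130138 = -20162121928103/25645667986666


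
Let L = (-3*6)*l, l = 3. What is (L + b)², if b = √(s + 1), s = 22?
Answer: (54 - √23)² ≈ 2421.1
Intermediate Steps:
b = √23 (b = √(22 + 1) = √23 ≈ 4.7958)
L = -54 (L = -3*6*3 = -18*3 = -54)
(L + b)² = (-54 + √23)²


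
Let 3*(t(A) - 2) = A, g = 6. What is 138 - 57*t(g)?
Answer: -90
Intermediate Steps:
t(A) = 2 + A/3
138 - 57*t(g) = 138 - 57*(2 + (⅓)*6) = 138 - 57*(2 + 2) = 138 - 57*4 = 138 - 228 = -90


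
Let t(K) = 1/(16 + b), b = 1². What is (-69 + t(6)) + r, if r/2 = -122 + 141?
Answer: -526/17 ≈ -30.941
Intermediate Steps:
b = 1
r = 38 (r = 2*(-122 + 141) = 2*19 = 38)
t(K) = 1/17 (t(K) = 1/(16 + 1) = 1/17)
(-69 + t(6)) + r = (-69 + 1/17) + 38 = -1172/17 + 38 = -526/17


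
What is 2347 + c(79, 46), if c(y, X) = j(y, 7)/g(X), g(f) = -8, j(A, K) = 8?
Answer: 2346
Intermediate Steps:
c(y, X) = -1 (c(y, X) = 8/(-8) = 8*(-⅛) = -1)
2347 + c(79, 46) = 2347 - 1 = 2346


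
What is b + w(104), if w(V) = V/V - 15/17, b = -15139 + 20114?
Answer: 84577/17 ≈ 4975.1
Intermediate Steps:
b = 4975
w(V) = 2/17 (w(V) = 1 - 15*1/17 = 1 - 15/17 = 2/17)
b + w(104) = 4975 + 2/17 = 84577/17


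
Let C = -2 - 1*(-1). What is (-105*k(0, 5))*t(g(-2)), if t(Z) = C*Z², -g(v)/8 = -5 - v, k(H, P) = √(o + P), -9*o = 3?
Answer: 20160*√42 ≈ 1.3065e+5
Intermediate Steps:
o = -⅓ (o = -⅑*3 = -⅓ ≈ -0.33333)
k(H, P) = √(-⅓ + P)
C = -1 (C = -2 + 1 = -1)
g(v) = 40 + 8*v (g(v) = -8*(-5 - v) = 40 + 8*v)
t(Z) = -Z²
(-105*k(0, 5))*t(g(-2)) = (-35*√(-3 + 9*5))*(-(40 + 8*(-2))²) = (-35*√(-3 + 45))*(-(40 - 16)²) = (-35*√42)*(-1*24²) = (-35*√42)*(-1*576) = -35*√42*(-576) = 20160*√42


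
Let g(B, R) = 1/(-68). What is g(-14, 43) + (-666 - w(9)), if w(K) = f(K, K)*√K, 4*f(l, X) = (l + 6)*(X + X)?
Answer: -59059/68 ≈ -868.51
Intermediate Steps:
f(l, X) = X*(6 + l)/2 (f(l, X) = ((l + 6)*(X + X))/4 = ((6 + l)*(2*X))/4 = (2*X*(6 + l))/4 = X*(6 + l)/2)
g(B, R) = -1/68
w(K) = K^(3/2)*(6 + K)/2 (w(K) = (K*(6 + K)/2)*√K = K^(3/2)*(6 + K)/2)
g(-14, 43) + (-666 - w(9)) = -1/68 + (-666 - 9^(3/2)*(6 + 9)/2) = -1/68 + (-666 - 27*15/2) = -1/68 + (-666 - 1*405/2) = -1/68 + (-666 - 405/2) = -1/68 - 1737/2 = -59059/68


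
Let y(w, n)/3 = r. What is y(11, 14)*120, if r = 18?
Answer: 6480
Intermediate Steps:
y(w, n) = 54 (y(w, n) = 3*18 = 54)
y(11, 14)*120 = 54*120 = 6480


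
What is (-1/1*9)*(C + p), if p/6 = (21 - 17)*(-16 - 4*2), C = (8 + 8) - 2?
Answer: 5058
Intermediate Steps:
C = 14 (C = 16 - 2 = 14)
p = -576 (p = 6*((21 - 17)*(-16 - 4*2)) = 6*(4*(-16 - 8)) = 6*(4*(-24)) = 6*(-96) = -576)
(-1/1*9)*(C + p) = (-1/1*9)*(14 - 576) = (-1*1*9)*(-562) = -1*9*(-562) = -9*(-562) = 5058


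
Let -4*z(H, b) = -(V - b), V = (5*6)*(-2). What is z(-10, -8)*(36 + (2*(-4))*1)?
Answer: -364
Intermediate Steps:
V = -60 (V = 30*(-2) = -60)
z(H, b) = -15 - b/4 (z(H, b) = -(-1)*(-60 - b)/4 = -(60 + b)/4 = -15 - b/4)
z(-10, -8)*(36 + (2*(-4))*1) = (-15 - 1/4*(-8))*(36 + (2*(-4))*1) = (-15 + 2)*(36 - 8*1) = -13*(36 - 8) = -13*28 = -364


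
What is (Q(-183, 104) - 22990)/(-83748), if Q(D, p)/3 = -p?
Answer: 11651/41874 ≈ 0.27824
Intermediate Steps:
Q(D, p) = -3*p (Q(D, p) = 3*(-p) = -3*p)
(Q(-183, 104) - 22990)/(-83748) = (-3*104 - 22990)/(-83748) = (-312 - 22990)*(-1/83748) = -23302*(-1/83748) = 11651/41874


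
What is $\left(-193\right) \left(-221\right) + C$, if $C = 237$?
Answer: $42890$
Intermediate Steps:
$\left(-193\right) \left(-221\right) + C = \left(-193\right) \left(-221\right) + 237 = 42653 + 237 = 42890$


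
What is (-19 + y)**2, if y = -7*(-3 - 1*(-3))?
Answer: 361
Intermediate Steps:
y = 0 (y = -7*(-3 + 3) = -7*0 = 0)
(-19 + y)**2 = (-19 + 0)**2 = (-19)**2 = 361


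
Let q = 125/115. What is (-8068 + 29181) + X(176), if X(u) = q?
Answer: 485624/23 ≈ 21114.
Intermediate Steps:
q = 25/23 (q = 125*(1/115) = 25/23 ≈ 1.0870)
X(u) = 25/23
(-8068 + 29181) + X(176) = (-8068 + 29181) + 25/23 = 21113 + 25/23 = 485624/23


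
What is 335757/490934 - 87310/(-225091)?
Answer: 118439326427/110504824994 ≈ 1.0718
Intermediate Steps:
335757/490934 - 87310/(-225091) = 335757*(1/490934) - 87310*(-1/225091) = 335757/490934 + 87310/225091 = 118439326427/110504824994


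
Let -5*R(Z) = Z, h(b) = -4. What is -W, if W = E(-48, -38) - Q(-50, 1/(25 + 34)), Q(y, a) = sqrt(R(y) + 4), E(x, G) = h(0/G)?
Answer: 4 + sqrt(14) ≈ 7.7417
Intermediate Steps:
R(Z) = -Z/5
E(x, G) = -4
Q(y, a) = sqrt(4 - y/5) (Q(y, a) = sqrt(-y/5 + 4) = sqrt(4 - y/5))
W = -4 - sqrt(14) (W = -4 - sqrt(100 - 5*(-50))/5 = -4 - sqrt(100 + 250)/5 = -4 - sqrt(350)/5 = -4 - 5*sqrt(14)/5 = -4 - sqrt(14) ≈ -7.7417)
-W = -(-4 - sqrt(14)) = 4 + sqrt(14)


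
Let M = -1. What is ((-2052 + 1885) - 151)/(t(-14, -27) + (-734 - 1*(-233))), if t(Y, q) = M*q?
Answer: 53/79 ≈ 0.67089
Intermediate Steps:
t(Y, q) = -q
((-2052 + 1885) - 151)/(t(-14, -27) + (-734 - 1*(-233))) = ((-2052 + 1885) - 151)/(-1*(-27) + (-734 - 1*(-233))) = (-167 - 151)/(27 + (-734 + 233)) = -318/(27 - 501) = -318/(-474) = -318*(-1/474) = 53/79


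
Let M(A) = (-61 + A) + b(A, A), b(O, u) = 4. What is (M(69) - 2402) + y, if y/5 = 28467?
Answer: 139945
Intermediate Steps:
y = 142335 (y = 5*28467 = 142335)
M(A) = -57 + A (M(A) = (-61 + A) + 4 = -57 + A)
(M(69) - 2402) + y = ((-57 + 69) - 2402) + 142335 = (12 - 2402) + 142335 = -2390 + 142335 = 139945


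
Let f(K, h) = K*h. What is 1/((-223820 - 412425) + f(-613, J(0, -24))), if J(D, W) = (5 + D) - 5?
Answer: -1/636245 ≈ -1.5717e-6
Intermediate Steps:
J(D, W) = D
1/((-223820 - 412425) + f(-613, J(0, -24))) = 1/((-223820 - 412425) - 613*0) = 1/(-636245 + 0) = 1/(-636245) = -1/636245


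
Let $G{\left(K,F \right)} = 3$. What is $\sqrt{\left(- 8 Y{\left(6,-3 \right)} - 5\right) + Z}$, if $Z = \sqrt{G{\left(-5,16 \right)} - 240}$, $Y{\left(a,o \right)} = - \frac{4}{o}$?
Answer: $\frac{\sqrt{-141 + 9 i \sqrt{237}}}{3} \approx 1.7745 + 4.3377 i$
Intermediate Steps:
$Z = i \sqrt{237}$ ($Z = \sqrt{3 - 240} = \sqrt{-237} = i \sqrt{237} \approx 15.395 i$)
$\sqrt{\left(- 8 Y{\left(6,-3 \right)} - 5\right) + Z} = \sqrt{\left(- 8 \left(- \frac{4}{-3}\right) - 5\right) + i \sqrt{237}} = \sqrt{\left(- 8 \left(\left(-4\right) \left(- \frac{1}{3}\right)\right) - 5\right) + i \sqrt{237}} = \sqrt{\left(\left(-8\right) \frac{4}{3} - 5\right) + i \sqrt{237}} = \sqrt{\left(- \frac{32}{3} - 5\right) + i \sqrt{237}} = \sqrt{- \frac{47}{3} + i \sqrt{237}}$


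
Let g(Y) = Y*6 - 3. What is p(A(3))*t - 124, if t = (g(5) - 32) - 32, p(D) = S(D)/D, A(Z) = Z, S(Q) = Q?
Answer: -161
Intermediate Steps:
g(Y) = -3 + 6*Y (g(Y) = 6*Y - 3 = -3 + 6*Y)
p(D) = 1 (p(D) = D/D = 1)
t = -37 (t = ((-3 + 6*5) - 32) - 32 = ((-3 + 30) - 32) - 32 = (27 - 32) - 32 = -5 - 32 = -37)
p(A(3))*t - 124 = 1*(-37) - 124 = -37 - 124 = -161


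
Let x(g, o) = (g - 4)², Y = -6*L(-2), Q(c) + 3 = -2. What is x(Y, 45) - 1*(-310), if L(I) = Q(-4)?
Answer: 986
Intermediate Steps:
Q(c) = -5 (Q(c) = -3 - 2 = -5)
L(I) = -5
Y = 30 (Y = -6*(-5) = 30)
x(g, o) = (-4 + g)²
x(Y, 45) - 1*(-310) = (-4 + 30)² - 1*(-310) = 26² + 310 = 676 + 310 = 986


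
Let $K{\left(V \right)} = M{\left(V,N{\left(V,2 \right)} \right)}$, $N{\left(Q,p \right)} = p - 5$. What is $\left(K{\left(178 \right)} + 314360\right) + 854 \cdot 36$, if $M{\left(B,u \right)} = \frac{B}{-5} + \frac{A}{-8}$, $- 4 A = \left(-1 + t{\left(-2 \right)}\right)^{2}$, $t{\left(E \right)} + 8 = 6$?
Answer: $\frac{55210989}{160} \approx 3.4507 \cdot 10^{5}$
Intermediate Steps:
$t{\left(E \right)} = -2$ ($t{\left(E \right)} = -8 + 6 = -2$)
$N{\left(Q,p \right)} = -5 + p$
$A = - \frac{9}{4}$ ($A = - \frac{\left(-1 - 2\right)^{2}}{4} = - \frac{\left(-3\right)^{2}}{4} = \left(- \frac{1}{4}\right) 9 = - \frac{9}{4} \approx -2.25$)
$M{\left(B,u \right)} = \frac{9}{32} - \frac{B}{5}$ ($M{\left(B,u \right)} = \frac{B}{-5} - \frac{9}{4 \left(-8\right)} = B \left(- \frac{1}{5}\right) - - \frac{9}{32} = - \frac{B}{5} + \frac{9}{32} = \frac{9}{32} - \frac{B}{5}$)
$K{\left(V \right)} = \frac{9}{32} - \frac{V}{5}$
$\left(K{\left(178 \right)} + 314360\right) + 854 \cdot 36 = \left(\left(\frac{9}{32} - \frac{178}{5}\right) + 314360\right) + 854 \cdot 36 = \left(\left(\frac{9}{32} - \frac{178}{5}\right) + 314360\right) + 30744 = \left(- \frac{5651}{160} + 314360\right) + 30744 = \frac{50291949}{160} + 30744 = \frac{55210989}{160}$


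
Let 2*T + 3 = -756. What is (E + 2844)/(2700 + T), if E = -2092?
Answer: 1504/4641 ≈ 0.32407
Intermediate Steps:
T = -759/2 (T = -3/2 + (½)*(-756) = -3/2 - 378 = -759/2 ≈ -379.50)
(E + 2844)/(2700 + T) = (-2092 + 2844)/(2700 - 759/2) = 752/(4641/2) = 752*(2/4641) = 1504/4641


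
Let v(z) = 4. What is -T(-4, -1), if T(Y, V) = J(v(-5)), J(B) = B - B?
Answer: 0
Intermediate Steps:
J(B) = 0
T(Y, V) = 0
-T(-4, -1) = -1*0 = 0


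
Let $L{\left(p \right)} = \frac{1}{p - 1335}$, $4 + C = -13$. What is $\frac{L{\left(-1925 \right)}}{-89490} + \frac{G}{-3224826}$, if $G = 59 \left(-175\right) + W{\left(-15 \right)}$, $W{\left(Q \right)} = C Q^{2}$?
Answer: $\frac{688014572471}{156800392115400} \approx 0.0043878$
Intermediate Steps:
$C = -17$ ($C = -4 - 13 = -17$)
$W{\left(Q \right)} = - 17 Q^{2}$
$G = -14150$ ($G = 59 \left(-175\right) - 17 \left(-15\right)^{2} = -10325 - 3825 = -14150$)
$L{\left(p \right)} = \frac{1}{-1335 + p}$
$\frac{L{\left(-1925 \right)}}{-89490} + \frac{G}{-3224826} = \frac{1}{\left(-1335 - 1925\right) \left(-89490\right)} - \frac{14150}{-3224826} = \frac{1}{-3260} \left(- \frac{1}{89490}\right) - - \frac{7075}{1612413} = \left(- \frac{1}{3260}\right) \left(- \frac{1}{89490}\right) + \frac{7075}{1612413} = \frac{1}{291737400} + \frac{7075}{1612413} = \frac{688014572471}{156800392115400}$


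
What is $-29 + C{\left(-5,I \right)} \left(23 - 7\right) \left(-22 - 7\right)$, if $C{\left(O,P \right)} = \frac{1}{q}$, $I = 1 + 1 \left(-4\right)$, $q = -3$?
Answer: $\frac{377}{3} \approx 125.67$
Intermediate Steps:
$I = -3$ ($I = 1 - 4 = -3$)
$C{\left(O,P \right)} = - \frac{1}{3}$ ($C{\left(O,P \right)} = \frac{1}{-3} = - \frac{1}{3}$)
$-29 + C{\left(-5,I \right)} \left(23 - 7\right) \left(-22 - 7\right) = -29 - \frac{\left(23 - 7\right) \left(-22 - 7\right)}{3} = -29 - \frac{16 \left(-29\right)}{3} = -29 - - \frac{464}{3} = -29 + \frac{464}{3} = \frac{377}{3}$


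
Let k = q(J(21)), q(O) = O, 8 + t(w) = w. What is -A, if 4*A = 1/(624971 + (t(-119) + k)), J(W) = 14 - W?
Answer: -1/2499348 ≈ -4.0010e-7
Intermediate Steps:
t(w) = -8 + w
k = -7 (k = 14 - 1*21 = 14 - 21 = -7)
A = 1/2499348 (A = 1/(4*(624971 + ((-8 - 119) - 7))) = 1/(4*(624971 + (-127 - 7))) = 1/(4*(624971 - 134)) = (¼)/624837 = (¼)*(1/624837) = 1/2499348 ≈ 4.0010e-7)
-A = -1*1/2499348 = -1/2499348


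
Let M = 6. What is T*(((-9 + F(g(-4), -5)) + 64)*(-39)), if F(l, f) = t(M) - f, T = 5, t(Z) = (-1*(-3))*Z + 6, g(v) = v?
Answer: -16380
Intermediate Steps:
t(Z) = 6 + 3*Z (t(Z) = 3*Z + 6 = 6 + 3*Z)
F(l, f) = 24 - f (F(l, f) = (6 + 3*6) - f = (6 + 18) - f = 24 - f)
T*(((-9 + F(g(-4), -5)) + 64)*(-39)) = 5*(((-9 + (24 - 1*(-5))) + 64)*(-39)) = 5*(((-9 + (24 + 5)) + 64)*(-39)) = 5*(((-9 + 29) + 64)*(-39)) = 5*((20 + 64)*(-39)) = 5*(84*(-39)) = 5*(-3276) = -16380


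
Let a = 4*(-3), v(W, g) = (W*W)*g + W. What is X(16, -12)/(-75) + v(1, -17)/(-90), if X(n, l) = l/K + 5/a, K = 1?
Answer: 103/300 ≈ 0.34333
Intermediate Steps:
v(W, g) = W + g*W**2 (v(W, g) = W**2*g + W = g*W**2 + W = W + g*W**2)
a = -12
X(n, l) = -5/12 + l (X(n, l) = l/1 + 5/(-12) = l*1 + 5*(-1/12) = l - 5/12 = -5/12 + l)
X(16, -12)/(-75) + v(1, -17)/(-90) = (-5/12 - 12)/(-75) + (1*(1 + 1*(-17)))/(-90) = -149/12*(-1/75) + (1*(1 - 17))*(-1/90) = 149/900 + (1*(-16))*(-1/90) = 149/900 - 16*(-1/90) = 149/900 + 8/45 = 103/300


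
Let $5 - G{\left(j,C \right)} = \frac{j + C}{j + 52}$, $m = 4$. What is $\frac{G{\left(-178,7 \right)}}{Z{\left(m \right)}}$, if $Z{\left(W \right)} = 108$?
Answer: $\frac{17}{504} \approx 0.03373$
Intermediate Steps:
$G{\left(j,C \right)} = 5 - \frac{C + j}{52 + j}$ ($G{\left(j,C \right)} = 5 - \frac{j + C}{j + 52} = 5 - \frac{C + j}{52 + j}$)
$\frac{G{\left(-178,7 \right)}}{Z{\left(m \right)}} = \frac{\frac{1}{52 - 178} \left(260 - 7 + 4 \left(-178\right)\right)}{108} = \frac{260 - 7 - 712}{-126} \cdot \frac{1}{108} = \left(- \frac{1}{126}\right) \left(-459\right) \frac{1}{108} = \frac{51}{14} \cdot \frac{1}{108} = \frac{17}{504}$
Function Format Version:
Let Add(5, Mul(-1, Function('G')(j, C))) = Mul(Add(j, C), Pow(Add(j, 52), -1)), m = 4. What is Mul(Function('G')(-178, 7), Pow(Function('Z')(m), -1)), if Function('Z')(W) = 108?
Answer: Rational(17, 504) ≈ 0.033730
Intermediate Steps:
Function('G')(j, C) = Add(5, Mul(-1, Pow(Add(52, j), -1), Add(C, j))) (Function('G')(j, C) = Add(5, Mul(-1, Mul(Add(j, C), Pow(Add(j, 52), -1)))) = Add(5, Mul(-1, Mul(Add(C, j), Pow(Add(52, j), -1)))) = Add(5, Mul(-1, Mul(Pow(Add(52, j), -1), Add(C, j)))) = Add(5, Mul(-1, Pow(Add(52, j), -1), Add(C, j))))
Mul(Function('G')(-178, 7), Pow(Function('Z')(m), -1)) = Mul(Mul(Pow(Add(52, -178), -1), Add(260, Mul(-1, 7), Mul(4, -178))), Pow(108, -1)) = Mul(Mul(Pow(-126, -1), Add(260, -7, -712)), Rational(1, 108)) = Mul(Mul(Rational(-1, 126), -459), Rational(1, 108)) = Mul(Rational(51, 14), Rational(1, 108)) = Rational(17, 504)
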